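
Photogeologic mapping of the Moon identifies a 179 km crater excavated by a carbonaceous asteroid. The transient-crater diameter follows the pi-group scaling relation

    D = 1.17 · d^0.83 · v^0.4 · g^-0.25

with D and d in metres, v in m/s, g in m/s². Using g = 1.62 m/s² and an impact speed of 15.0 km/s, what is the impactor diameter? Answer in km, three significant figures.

Rearranging for d: d = [D / (1.17 · 15000^0.4 · 1.62^-0.25)]^(1/0.83).
D = 179000 m.
15000^0.4 = 46.82
1.62^-0.25 = 0.8864
Denominator = 1.17 × 46.82 × 0.8864 = 48.56
D / 48.56 = 179000 / 48.56 = 3686
d = 3686^(1/0.83) = 3686^1.2048 = 19815 m

d ≈ 19.8 km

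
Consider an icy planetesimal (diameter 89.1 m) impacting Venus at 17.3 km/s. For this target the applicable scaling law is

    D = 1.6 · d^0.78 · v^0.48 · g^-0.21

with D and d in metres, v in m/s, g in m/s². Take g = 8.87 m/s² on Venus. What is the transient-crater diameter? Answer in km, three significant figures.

In SI units: v = 17300 m/s.
d^0.78 = 89.1^0.78 = 33.18
v^0.48 = 17300^0.48 = 108.2
g^-0.21 = 8.87^-0.21 = 0.6323
D = 1.6 × 33.18 × 108.2 × 0.6323 = 3632 m
   = 3.632 km

D ≈ 3.63 km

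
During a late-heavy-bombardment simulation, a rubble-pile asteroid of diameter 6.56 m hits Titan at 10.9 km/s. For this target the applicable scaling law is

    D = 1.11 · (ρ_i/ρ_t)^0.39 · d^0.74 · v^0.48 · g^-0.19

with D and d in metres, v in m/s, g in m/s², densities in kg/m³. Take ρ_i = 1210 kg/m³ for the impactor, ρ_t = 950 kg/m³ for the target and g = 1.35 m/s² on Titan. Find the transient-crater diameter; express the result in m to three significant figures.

In SI units: v = 10900 m/s.
(ρ_i/ρ_t)^0.39 = (1210/950)^0.39 = 1.099
d^0.74 = 6.56^0.74 = 4.023
v^0.48 = 10900^0.48 = 86.69
g^-0.19 = 1.35^-0.19 = 0.9446
D = 1.11 × 1.099 × 4.023 × 86.69 × 0.9446 = 401.9 m

D ≈ 402 m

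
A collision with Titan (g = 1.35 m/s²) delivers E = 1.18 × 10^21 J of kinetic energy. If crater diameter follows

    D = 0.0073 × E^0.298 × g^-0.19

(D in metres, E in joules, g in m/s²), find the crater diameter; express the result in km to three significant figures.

D ≈ 13.1 km

E^0.298 = (1.18 × 10^21)^0.298 = 1.903 × 10^6
g^-0.19 = 1.35^-0.19 = 0.9446
D = 0.0073 × 1.903 × 10^6 × 0.9446 = 13122 m
   = 13.12 km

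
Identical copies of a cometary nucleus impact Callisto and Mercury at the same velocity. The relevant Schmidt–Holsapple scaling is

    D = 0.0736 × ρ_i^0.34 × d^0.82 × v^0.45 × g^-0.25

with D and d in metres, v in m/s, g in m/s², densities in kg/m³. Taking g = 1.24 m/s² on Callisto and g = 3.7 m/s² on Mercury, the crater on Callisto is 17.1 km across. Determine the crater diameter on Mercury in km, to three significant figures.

All impactor-dependent factors cancel in the ratio, leaving D_Mercury/D_Callisto = (g_Mercury/g_Callisto)^-0.25.
(3.7/1.24)^-0.25 = 2.984^-0.25 = 0.7609
D_Mercury = 0.7609 × 17.1 km = 13.0 km

D ≈ 13.0 km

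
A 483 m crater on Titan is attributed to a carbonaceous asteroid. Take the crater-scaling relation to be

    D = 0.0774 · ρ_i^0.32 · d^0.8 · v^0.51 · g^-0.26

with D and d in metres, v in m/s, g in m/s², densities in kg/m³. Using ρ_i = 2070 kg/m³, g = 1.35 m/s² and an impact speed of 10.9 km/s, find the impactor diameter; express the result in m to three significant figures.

d ≈ 7.69 m

Rearranging for d: d = [D / (0.0774 · 2070^0.32 · 10900^0.51 · 1.35^-0.26)]^(1/0.8).
2070^0.32 = 11.51
10900^0.51 = 114.6
1.35^-0.26 = 0.9249
Denominator = 0.0774 × 11.51 × 114.6 × 0.9249 = 94.43
D / 94.43 = 483 / 94.43 = 5.115
d = 5.115^(1/0.8) = 5.115^1.25 = 7.692 m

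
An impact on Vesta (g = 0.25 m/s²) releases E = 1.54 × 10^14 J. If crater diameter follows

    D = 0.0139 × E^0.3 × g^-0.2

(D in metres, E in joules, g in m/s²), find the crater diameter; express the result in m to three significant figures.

E^0.3 = (1.54 × 10^14)^0.3 = 1.804 × 10^4
g^-0.2 = 0.25^-0.2 = 1.320
D = 0.0139 × 1.804 × 10^4 × 1.320 = 331.0 m

D ≈ 331 m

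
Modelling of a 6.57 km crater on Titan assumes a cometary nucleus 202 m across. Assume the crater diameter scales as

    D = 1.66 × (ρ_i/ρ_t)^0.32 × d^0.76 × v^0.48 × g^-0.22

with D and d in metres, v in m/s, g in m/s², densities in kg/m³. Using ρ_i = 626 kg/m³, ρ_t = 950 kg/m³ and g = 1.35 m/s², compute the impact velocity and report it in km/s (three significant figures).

v ≈ 10.6 km/s

Rearranging for v: v = [D / (1.66 · (626/950)^0.32 · 202^0.76 · 1.35^-0.22)]^(1/0.48).
D = 6570 m.
(626/950)^0.32 = 0.8750
202^0.76 = 56.50
1.35^-0.22 = 0.9361
Denominator = 1.66 × 0.8750 × 56.50 × 0.9361 = 76.82
D / 76.82 = 6570 / 76.82 = 85.52
v = 85.52^(1/0.48) = 85.52^2.0833 = 10594 m/s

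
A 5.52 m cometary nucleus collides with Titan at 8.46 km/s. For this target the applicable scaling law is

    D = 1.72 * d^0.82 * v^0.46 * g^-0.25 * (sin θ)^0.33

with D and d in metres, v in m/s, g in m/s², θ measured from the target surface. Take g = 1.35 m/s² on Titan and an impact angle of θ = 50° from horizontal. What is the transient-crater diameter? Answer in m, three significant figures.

D ≈ 380 m

In SI units: v = 8460 m/s.
d^0.82 = 5.52^0.82 = 4.059
v^0.46 = 8460^0.46 = 64.06
g^-0.25 = 1.35^-0.25 = 0.9277
(sin 50°)^0.33 = 0.7660^0.33 = 0.9158
D = 1.72 × 4.059 × 64.06 × 0.9277 × 0.9158 = 380.0 m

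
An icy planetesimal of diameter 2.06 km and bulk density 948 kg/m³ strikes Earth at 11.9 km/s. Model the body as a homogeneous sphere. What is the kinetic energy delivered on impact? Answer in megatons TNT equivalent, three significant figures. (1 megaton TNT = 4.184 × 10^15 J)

d = 2060 m; v = 11900 m/s.
Mass m = (π/6) ρ d³ = (π/6) × 948 × (2060)³ = 4.339 × 10^12 kg
E = ½ m v² = 0.5 × 4.339 × 10^12 × (11900)² = 3.072 × 10^20 J
   = 3.072 × 10^20 / 4.184×10^15 = 73423 Mt

E ≈ 73400 Mt TNT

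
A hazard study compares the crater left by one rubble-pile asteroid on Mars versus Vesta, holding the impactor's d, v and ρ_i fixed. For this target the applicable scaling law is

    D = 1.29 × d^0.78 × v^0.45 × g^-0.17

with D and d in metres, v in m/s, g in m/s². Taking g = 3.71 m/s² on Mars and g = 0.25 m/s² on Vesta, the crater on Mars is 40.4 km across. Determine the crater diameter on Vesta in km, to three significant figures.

All impactor-dependent factors cancel in the ratio, leaving D_Vesta/D_Mars = (g_Vesta/g_Mars)^-0.17.
(0.25/3.71)^-0.17 = 0.06739^-0.17 = 1.582
D_Vesta = 1.582 × 40.4 km = 63.9 km

D ≈ 63.9 km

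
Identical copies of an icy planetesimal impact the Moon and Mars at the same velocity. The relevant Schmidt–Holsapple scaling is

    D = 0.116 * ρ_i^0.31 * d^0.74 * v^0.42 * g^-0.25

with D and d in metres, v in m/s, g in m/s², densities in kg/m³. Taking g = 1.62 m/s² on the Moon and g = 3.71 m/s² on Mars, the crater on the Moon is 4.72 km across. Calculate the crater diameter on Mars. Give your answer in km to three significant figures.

D ≈ 3.84 km

All impactor-dependent factors cancel in the ratio, leaving D_Mars/D_Moon = (g_Mars/g_Moon)^-0.25.
(3.71/1.62)^-0.25 = 2.290^-0.25 = 0.8129
D_Mars = 0.8129 × 4.72 km = 3.84 km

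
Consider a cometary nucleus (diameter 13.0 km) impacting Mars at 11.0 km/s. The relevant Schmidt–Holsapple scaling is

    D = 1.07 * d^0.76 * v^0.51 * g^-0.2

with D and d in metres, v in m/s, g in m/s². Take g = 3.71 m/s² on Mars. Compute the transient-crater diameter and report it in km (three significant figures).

In SI units: d = 13000 m, v = 11000 m/s.
d^0.76 = 13000^0.76 = 1338
v^0.51 = 11000^0.51 = 115.1
g^-0.2 = 3.71^-0.2 = 0.7694
D = 1.07 × 1338 × 115.1 × 0.7694 = 1.268 × 10^5 m
   = 126.8 km

D ≈ 127 km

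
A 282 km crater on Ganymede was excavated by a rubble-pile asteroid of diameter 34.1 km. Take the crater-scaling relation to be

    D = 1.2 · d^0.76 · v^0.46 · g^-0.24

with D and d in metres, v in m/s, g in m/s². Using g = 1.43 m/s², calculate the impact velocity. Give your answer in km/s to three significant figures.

Rearranging for v: v = [D / (1.2 · 34100^0.76 · 1.43^-0.24)]^(1/0.46).
D = 282000 m.
34100^0.76 = 2785
1.43^-0.24 = 0.9177
Denominator = 1.2 × 2785 × 0.9177 = 3067
D / 3067 = 282000 / 3067 = 91.95
v = 91.95^(1/0.46) = 91.95^2.1739 = 18559 m/s

v ≈ 18.6 km/s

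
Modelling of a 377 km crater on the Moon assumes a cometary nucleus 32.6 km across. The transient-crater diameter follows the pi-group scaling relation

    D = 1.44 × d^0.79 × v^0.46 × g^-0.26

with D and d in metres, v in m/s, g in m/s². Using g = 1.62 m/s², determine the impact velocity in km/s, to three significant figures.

Rearranging for v: v = [D / (1.44 · 32600^0.79 · 1.62^-0.26)]^(1/0.46).
D = 377000 m.
32600^0.79 = 3677
1.62^-0.26 = 0.8821
Denominator = 1.44 × 3677 × 0.8821 = 4671
D / 4671 = 377000 / 4671 = 80.71
v = 80.71^(1/0.46) = 80.71^2.1739 = 13979 m/s

v ≈ 14.0 km/s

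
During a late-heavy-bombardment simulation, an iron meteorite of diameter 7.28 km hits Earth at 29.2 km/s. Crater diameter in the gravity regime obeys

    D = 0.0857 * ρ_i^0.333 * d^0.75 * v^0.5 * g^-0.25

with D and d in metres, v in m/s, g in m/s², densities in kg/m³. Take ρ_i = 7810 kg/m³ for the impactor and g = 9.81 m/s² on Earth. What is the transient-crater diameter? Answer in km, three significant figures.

D ≈ 129 km

In SI units: d = 7280 m, v = 29200 m/s.
ρ_i^0.333 = 7810^0.333 = 19.78
d^0.75 = 7280^0.75 = 788.1
v^0.5 = 29200^0.5 = 170.9
g^-0.25 = 9.81^-0.25 = 0.5650
D = 0.0857 × 19.78 × 788.1 × 170.9 × 0.5650 = 1.290 × 10^5 m
   = 129.0 km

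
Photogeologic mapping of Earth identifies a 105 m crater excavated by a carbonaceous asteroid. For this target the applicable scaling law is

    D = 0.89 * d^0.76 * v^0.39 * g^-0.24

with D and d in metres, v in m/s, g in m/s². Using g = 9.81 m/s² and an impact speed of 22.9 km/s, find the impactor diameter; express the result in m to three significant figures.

d ≈ 6.34 m

Rearranging for d: d = [D / (0.89 · 22900^0.39 · 9.81^-0.24)]^(1/0.76).
22900^0.39 = 50.16
9.81^-0.24 = 0.5781
Denominator = 0.89 × 50.16 × 0.5781 = 25.81
D / 25.81 = 105 / 25.81 = 4.068
d = 4.068^(1/0.76) = 4.068^1.3158 = 6.336 m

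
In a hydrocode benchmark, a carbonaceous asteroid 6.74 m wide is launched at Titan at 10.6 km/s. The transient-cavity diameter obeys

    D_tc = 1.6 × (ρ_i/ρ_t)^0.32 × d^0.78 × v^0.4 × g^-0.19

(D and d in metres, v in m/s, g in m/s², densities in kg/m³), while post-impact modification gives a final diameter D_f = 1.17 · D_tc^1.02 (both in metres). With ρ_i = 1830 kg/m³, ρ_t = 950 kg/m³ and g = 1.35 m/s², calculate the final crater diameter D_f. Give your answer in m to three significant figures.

D_f ≈ 442 m

v = 10600 m/s.
(ρ_i/ρ_t)^0.32 = (1830/950)^0.32 = 1.233
d^0.78 = 6.74^0.78 = 4.430
v^0.4 = 10600^0.4 = 40.75
g^-0.19 = 1.35^-0.19 = 0.9446
D_tc = 1.6 × 1.233 × 4.430 × 40.75 × 0.9446 = 336.4 m
D_f = 1.17 × (336.4)^1.02 = 442.2 m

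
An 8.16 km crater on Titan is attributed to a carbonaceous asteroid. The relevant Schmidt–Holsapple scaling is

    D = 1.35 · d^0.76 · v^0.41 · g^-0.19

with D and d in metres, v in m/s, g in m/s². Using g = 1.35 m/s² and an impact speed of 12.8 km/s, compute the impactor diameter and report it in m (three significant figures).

d ≈ 620 m

Rearranging for d: d = [D / (1.35 · 12800^0.41 · 1.35^-0.19)]^(1/0.76).
D = 8160 m.
12800^0.41 = 48.30
1.35^-0.19 = 0.9446
Denominator = 1.35 × 48.30 × 0.9446 = 61.59
D / 61.59 = 8160 / 61.59 = 132.5
d = 132.5^(1/0.76) = 132.5^1.3158 = 620.0 m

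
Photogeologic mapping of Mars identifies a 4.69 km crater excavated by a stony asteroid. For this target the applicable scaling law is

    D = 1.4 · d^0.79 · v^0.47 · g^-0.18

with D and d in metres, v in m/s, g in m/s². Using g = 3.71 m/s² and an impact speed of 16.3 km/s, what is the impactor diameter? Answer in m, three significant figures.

Rearranging for d: d = [D / (1.4 · 16300^0.47 · 3.71^-0.18)]^(1/0.79).
D = 4690 m.
16300^0.47 = 95.44
3.71^-0.18 = 0.7898
Denominator = 1.4 × 95.44 × 0.7898 = 105.5
D / 105.5 = 4690 / 105.5 = 44.45
d = 44.45^(1/0.79) = 44.45^1.2658 = 121.9 m

d ≈ 122 m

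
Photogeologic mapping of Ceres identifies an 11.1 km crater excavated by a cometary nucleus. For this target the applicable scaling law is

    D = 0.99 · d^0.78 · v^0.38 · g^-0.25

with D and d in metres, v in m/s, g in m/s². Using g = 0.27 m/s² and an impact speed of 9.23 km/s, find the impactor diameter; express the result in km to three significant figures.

d ≈ 1.20 km

Rearranging for d: d = [D / (0.99 · 9230^0.38 · 0.27^-0.25)]^(1/0.78).
D = 11100 m.
9230^0.38 = 32.12
0.27^-0.25 = 1.387
Denominator = 0.99 × 32.12 × 1.387 = 44.10
D / 44.10 = 11100 / 44.10 = 251.7
d = 251.7^(1/0.78) = 251.7^1.2821 = 1197 m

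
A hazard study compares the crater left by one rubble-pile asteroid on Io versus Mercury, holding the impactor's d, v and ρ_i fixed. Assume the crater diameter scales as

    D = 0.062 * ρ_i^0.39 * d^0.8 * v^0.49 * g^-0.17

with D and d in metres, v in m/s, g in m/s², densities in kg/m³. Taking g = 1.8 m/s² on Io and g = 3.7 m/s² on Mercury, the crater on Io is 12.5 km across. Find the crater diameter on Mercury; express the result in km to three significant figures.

D ≈ 11.1 km

All impactor-dependent factors cancel in the ratio, leaving D_Mercury/D_Io = (g_Mercury/g_Io)^-0.17.
(3.7/1.8)^-0.17 = 2.056^-0.17 = 0.8847
D_Mercury = 0.8847 × 12.5 km = 11.1 km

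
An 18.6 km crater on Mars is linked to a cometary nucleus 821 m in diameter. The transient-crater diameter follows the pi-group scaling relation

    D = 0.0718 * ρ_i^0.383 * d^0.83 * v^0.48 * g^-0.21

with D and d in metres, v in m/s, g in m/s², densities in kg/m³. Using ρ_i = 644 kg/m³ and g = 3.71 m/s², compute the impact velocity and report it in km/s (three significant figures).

Rearranging for v: v = [D / (0.0718 · 644^0.383 · 821^0.83 · 3.71^-0.21)]^(1/0.48).
D = 18600 m.
644^0.383 = 11.91
821^0.83 = 262.4
3.71^-0.21 = 0.7593
Denominator = 0.0718 × 11.91 × 262.4 × 0.7593 = 170.4
D / 170.4 = 18600 / 170.4 = 109.2
v = 109.2^(1/0.48) = 109.2^2.0833 = 17629 m/s

v ≈ 17.6 km/s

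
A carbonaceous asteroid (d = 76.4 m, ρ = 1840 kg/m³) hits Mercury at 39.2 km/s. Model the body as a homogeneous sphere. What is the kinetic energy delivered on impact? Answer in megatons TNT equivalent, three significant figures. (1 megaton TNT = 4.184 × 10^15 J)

E ≈ 78.9 Mt TNT

v = 39200 m/s.
Mass m = (π/6) ρ d³ = (π/6) × 1840 × (76.4)³ = 4.296 × 10^8 kg
E = ½ m v² = 0.5 × 4.296 × 10^8 × (39200)² = 3.301 × 10^17 J
   = 3.301 × 10^17 / 4.184×10^15 = 78.90 Mt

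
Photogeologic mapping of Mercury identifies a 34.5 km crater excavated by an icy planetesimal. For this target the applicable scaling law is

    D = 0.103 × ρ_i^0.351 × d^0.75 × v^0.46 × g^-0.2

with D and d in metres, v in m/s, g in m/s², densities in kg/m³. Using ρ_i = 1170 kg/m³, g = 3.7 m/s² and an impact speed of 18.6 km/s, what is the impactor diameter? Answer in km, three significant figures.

d ≈ 2.91 km

Rearranging for d: d = [D / (0.103 · 1170^0.351 · 18600^0.46 · 3.7^-0.2)]^(1/0.75).
D = 34500 m.
1170^0.351 = 11.94
18600^0.46 = 92.04
3.7^-0.2 = 0.7698
Denominator = 0.103 × 11.94 × 92.04 × 0.7698 = 87.14
D / 87.14 = 34500 / 87.14 = 395.9
d = 395.9^(1/0.75) = 395.9^1.3333 = 2906 m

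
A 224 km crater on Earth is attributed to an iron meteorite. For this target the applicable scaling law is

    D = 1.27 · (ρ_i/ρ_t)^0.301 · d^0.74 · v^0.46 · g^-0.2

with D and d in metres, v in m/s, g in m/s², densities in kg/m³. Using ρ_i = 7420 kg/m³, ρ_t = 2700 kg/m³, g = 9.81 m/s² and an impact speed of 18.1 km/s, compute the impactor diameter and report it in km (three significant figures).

d ≈ 34.1 km

Rearranging for d: d = [D / (1.27 · (7420/2700)^0.301 · 18100^0.46 · 9.81^-0.2)]^(1/0.74).
D = 224000 m.
(7420/2700)^0.301 = 1.356
18100^0.46 = 90.89
9.81^-0.2 = 0.6334
Denominator = 1.27 × 1.356 × 90.89 × 0.6334 = 99.14
D / 99.14 = 224000 / 99.14 = 2259
d = 2259^(1/0.74) = 2259^1.3514 = 34079 m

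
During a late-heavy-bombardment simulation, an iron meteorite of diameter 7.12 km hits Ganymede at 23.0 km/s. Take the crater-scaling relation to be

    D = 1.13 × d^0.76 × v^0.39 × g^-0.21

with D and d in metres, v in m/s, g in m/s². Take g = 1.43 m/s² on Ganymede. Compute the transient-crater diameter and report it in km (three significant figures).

In SI units: d = 7120 m, v = 23000 m/s.
d^0.76 = 7120^0.76 = 847.0
v^0.39 = 23000^0.39 = 50.24
g^-0.21 = 1.43^-0.21 = 0.9276
D = 1.13 × 847.0 × 50.24 × 0.9276 = 44604 m
   = 44.60 km

D ≈ 44.6 km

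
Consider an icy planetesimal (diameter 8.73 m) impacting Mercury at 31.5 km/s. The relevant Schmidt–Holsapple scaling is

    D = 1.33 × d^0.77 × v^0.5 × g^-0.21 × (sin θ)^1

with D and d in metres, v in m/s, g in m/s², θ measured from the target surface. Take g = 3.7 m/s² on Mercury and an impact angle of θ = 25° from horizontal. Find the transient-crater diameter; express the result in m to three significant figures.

D ≈ 402 m

In SI units: v = 31500 m/s.
d^0.77 = 8.73^0.77 = 5.304
v^0.5 = 31500^0.5 = 177.5
g^-0.21 = 3.7^-0.21 = 0.7598
(sin 25°)^1 = 0.4226^1 = 0.4226
D = 1.33 × 5.304 × 177.5 × 0.7598 × 0.4226 = 402.1 m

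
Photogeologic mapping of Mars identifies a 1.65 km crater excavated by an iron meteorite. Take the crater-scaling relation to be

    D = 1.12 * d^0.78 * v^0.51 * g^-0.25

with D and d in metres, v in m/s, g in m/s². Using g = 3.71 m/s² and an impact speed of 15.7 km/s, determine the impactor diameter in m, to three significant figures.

d ≈ 31.7 m

Rearranging for d: d = [D / (1.12 · 15700^0.51 · 3.71^-0.25)]^(1/0.78).
D = 1650 m.
15700^0.51 = 138.0
3.71^-0.25 = 0.7205
Denominator = 1.12 × 138.0 × 0.7205 = 111.4
D / 111.4 = 1650 / 111.4 = 14.81
d = 14.81^(1/0.78) = 14.81^1.2821 = 31.68 m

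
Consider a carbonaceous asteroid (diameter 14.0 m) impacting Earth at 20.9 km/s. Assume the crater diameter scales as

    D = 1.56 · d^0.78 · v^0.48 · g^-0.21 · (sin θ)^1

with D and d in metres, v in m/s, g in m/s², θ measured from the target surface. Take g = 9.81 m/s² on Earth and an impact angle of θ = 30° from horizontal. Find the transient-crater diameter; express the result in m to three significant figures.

D ≈ 448 m

In SI units: v = 20900 m/s.
d^0.78 = 14^0.78 = 7.834
v^0.48 = 20900^0.48 = 118.5
g^-0.21 = 9.81^-0.21 = 0.6191
(sin 30°)^1 = 0.5000^1 = 0.5000
D = 1.56 × 7.834 × 118.5 × 0.6191 × 0.5000 = 448.3 m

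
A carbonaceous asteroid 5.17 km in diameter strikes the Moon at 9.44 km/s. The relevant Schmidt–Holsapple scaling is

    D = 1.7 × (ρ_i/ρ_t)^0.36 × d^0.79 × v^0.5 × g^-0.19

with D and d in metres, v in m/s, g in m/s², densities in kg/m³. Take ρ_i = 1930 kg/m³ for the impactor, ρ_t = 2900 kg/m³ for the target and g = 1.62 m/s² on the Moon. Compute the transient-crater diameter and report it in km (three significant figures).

In SI units: d = 5170 m, v = 9440 m/s.
(ρ_i/ρ_t)^0.36 = (1930/2900)^0.36 = 0.8636
d^0.79 = 5170^0.79 = 858.3
v^0.5 = 9440^0.5 = 97.16
g^-0.19 = 1.62^-0.19 = 0.9124
D = 1.7 × 0.8636 × 858.3 × 97.16 × 0.9124 = 1.117 × 10^5 m
   = 111.7 km

D ≈ 112 km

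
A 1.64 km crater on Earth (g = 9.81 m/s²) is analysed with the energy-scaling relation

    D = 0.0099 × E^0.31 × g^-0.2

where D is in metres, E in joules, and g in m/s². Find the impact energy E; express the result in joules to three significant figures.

E ≈ 2.99 × 10^17 J

Rearranging: E = [D / (0.0099 · g^-0.2)]^(1/0.31).
D = 1640 m.
g^-0.2 = 9.81^-0.2 = 0.6334
D / (0.0099 × 0.6334) = 1640 / (6.271 × 10^-3) = 2.615 × 10^5
E = (2.615 × 10^5)^3.2258 = 2.990 × 10^17 J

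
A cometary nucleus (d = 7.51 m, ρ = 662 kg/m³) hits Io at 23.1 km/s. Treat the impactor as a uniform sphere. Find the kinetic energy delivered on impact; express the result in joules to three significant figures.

E ≈ 3.92 × 10^13 J

v = 23100 m/s.
Mass m = (π/6) ρ d³ = (π/6) × 662 × (7.51)³ = 1.468 × 10^5 kg
E = ½ m v² = 0.5 × 1.468 × 10^5 × (23100)² = 3.917 × 10^13 J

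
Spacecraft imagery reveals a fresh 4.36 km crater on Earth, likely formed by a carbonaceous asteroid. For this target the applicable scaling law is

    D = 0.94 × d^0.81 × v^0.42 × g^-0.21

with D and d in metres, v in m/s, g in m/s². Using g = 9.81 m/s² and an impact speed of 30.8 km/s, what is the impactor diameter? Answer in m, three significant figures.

d ≈ 286 m

Rearranging for d: d = [D / (0.94 · 30800^0.42 · 9.81^-0.21)]^(1/0.81).
D = 4360 m.
30800^0.42 = 76.77
9.81^-0.21 = 0.6191
Denominator = 0.94 × 76.77 × 0.6191 = 44.68
D / 44.68 = 4360 / 44.68 = 97.58
d = 97.58^(1/0.81) = 97.58^1.2346 = 285.8 m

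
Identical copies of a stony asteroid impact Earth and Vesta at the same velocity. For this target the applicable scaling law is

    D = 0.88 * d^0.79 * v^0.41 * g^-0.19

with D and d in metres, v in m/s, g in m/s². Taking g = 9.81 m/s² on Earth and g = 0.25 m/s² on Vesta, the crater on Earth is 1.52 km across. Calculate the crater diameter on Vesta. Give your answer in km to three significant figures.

D ≈ 3.05 km

All impactor-dependent factors cancel in the ratio, leaving D_Vesta/D_Earth = (g_Vesta/g_Earth)^-0.19.
(0.25/9.81)^-0.19 = 0.02548^-0.19 = 2.008
D_Vesta = 2.008 × 1.52 km = 3.05 km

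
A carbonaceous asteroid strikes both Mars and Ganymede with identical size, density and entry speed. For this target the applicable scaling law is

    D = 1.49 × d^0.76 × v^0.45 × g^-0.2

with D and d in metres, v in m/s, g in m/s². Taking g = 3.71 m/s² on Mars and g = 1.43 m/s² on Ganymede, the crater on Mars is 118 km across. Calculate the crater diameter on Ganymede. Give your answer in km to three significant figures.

D ≈ 143 km

All impactor-dependent factors cancel in the ratio, leaving D_Ganymede/D_Mars = (g_Ganymede/g_Mars)^-0.2.
(1.43/3.71)^-0.2 = 0.3854^-0.2 = 1.210
D_Ganymede = 1.210 × 118 km = 143 km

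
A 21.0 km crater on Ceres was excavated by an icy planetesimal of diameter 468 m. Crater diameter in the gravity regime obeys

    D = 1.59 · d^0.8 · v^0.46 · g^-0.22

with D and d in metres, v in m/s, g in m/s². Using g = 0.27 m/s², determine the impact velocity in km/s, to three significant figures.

Rearranging for v: v = [D / (1.59 · 468^0.8 · 0.27^-0.22)]^(1/0.46).
D = 21000 m.
468^0.8 = 136.8
0.27^-0.22 = 1.334
Denominator = 1.59 × 136.8 × 1.334 = 290.2
D / 290.2 = 21000 / 290.2 = 72.36
v = 72.36^(1/0.46) = 72.36^2.1739 = 11025 m/s

v ≈ 11.0 km/s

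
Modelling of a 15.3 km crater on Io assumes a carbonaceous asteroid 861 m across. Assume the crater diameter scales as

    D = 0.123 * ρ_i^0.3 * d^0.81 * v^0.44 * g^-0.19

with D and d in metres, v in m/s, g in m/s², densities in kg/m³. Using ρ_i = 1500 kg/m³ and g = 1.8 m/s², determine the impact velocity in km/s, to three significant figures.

Rearranging for v: v = [D / (0.123 · 1500^0.3 · 861^0.81 · 1.8^-0.19)]^(1/0.44).
D = 15300 m.
1500^0.3 = 8.971
861^0.81 = 238.4
1.8^-0.19 = 0.8943
Denominator = 0.123 × 8.971 × 238.4 × 0.8943 = 235.3
D / 235.3 = 15300 / 235.3 = 65.02
v = 65.02^(1/0.44) = 65.02^2.2727 = 13198 m/s

v ≈ 13.2 km/s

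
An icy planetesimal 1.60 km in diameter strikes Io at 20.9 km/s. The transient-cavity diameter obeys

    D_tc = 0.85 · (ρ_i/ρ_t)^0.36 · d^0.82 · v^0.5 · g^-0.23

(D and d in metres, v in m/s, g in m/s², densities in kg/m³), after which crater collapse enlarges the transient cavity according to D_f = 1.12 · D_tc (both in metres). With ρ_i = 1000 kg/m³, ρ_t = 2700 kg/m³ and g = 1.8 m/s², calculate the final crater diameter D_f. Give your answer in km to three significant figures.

In SI: d = 1600 m, v = 20900 m/s.
(ρ_i/ρ_t)^0.36 = (1000/2700)^0.36 = 0.6994
d^0.82 = 1600^0.82 = 424.0
v^0.5 = 20900^0.5 = 144.6
g^-0.23 = 1.8^-0.23 = 0.8735
D_tc = 0.85 × 0.6994 × 424.0 × 144.6 × 0.8735 = 31840 m
D_f = 1.12 × 31840 = 35661 m
     = 35.66 km

D_f ≈ 35.7 km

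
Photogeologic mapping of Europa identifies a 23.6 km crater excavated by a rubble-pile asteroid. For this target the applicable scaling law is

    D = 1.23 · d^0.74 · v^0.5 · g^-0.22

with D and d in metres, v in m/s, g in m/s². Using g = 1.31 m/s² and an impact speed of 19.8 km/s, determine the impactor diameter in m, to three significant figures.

Rearranging for d: d = [D / (1.23 · 19800^0.5 · 1.31^-0.22)]^(1/0.74).
D = 23600 m.
19800^0.5 = 140.7
1.31^-0.22 = 0.9423
Denominator = 1.23 × 140.7 × 0.9423 = 163.1
D / 163.1 = 23600 / 163.1 = 144.7
d = 144.7^(1/0.74) = 144.7^1.3514 = 831.1 m

d ≈ 831 m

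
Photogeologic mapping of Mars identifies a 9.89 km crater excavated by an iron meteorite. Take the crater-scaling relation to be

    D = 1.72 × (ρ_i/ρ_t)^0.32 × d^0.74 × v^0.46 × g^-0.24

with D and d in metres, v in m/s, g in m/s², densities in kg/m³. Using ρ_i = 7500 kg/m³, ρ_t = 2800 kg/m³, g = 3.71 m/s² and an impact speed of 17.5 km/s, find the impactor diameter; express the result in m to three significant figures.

d ≈ 277 m

Rearranging for d: d = [D / (1.72 · (7500/2800)^0.32 · 17500^0.46 · 3.71^-0.24)]^(1/0.74).
D = 9890 m.
(7500/2800)^0.32 = 1.371
17500^0.46 = 89.49
3.71^-0.24 = 0.7300
Denominator = 1.72 × 1.371 × 89.49 × 0.7300 = 154.1
D / 154.1 = 9890 / 154.1 = 64.18
d = 64.18^(1/0.74) = 64.18^1.3514 = 277.0 m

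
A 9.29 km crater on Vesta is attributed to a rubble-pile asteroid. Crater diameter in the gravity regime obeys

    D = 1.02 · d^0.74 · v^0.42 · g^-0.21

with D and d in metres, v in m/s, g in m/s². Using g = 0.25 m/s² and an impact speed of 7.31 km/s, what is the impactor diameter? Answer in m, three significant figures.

Rearranging for d: d = [D / (1.02 · 7310^0.42 · 0.25^-0.21)]^(1/0.74).
D = 9290 m.
7310^0.42 = 41.96
0.25^-0.21 = 1.338
Denominator = 1.02 × 41.96 × 1.338 = 57.27
D / 57.27 = 9290 / 57.27 = 162.2
d = 162.2^(1/0.74) = 162.2^1.3514 = 969.8 m

d ≈ 970 m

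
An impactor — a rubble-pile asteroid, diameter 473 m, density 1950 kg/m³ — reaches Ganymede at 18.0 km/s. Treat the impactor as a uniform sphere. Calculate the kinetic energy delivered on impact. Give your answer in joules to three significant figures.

E ≈ 1.75 × 10^19 J

v = 18000 m/s.
Mass m = (π/6) ρ d³ = (π/6) × 1950 × (473)³ = 1.080 × 10^11 kg
E = ½ m v² = 0.5 × 1.080 × 10^11 × (18000)² = 1.750 × 10^19 J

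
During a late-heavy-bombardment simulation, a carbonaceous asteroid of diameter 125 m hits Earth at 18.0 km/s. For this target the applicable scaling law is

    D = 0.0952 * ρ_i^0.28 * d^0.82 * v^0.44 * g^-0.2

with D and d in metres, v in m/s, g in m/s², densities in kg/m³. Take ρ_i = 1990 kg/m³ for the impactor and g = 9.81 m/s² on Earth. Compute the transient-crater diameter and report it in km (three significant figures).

In SI units: v = 18000 m/s.
ρ_i^0.28 = 1990^0.28 = 8.388
d^0.82 = 125^0.82 = 52.42
v^0.44 = 18000^0.44 = 74.53
g^-0.2 = 9.81^-0.2 = 0.6334
D = 0.0952 × 8.388 × 52.42 × 74.53 × 0.6334 = 1976 m
   = 1.976 km

D ≈ 1.98 km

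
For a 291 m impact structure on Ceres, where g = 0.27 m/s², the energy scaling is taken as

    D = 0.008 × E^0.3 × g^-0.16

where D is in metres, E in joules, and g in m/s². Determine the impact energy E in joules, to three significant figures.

E ≈ 7.93 × 10^14 J

Rearranging: E = [D / (0.008 · g^-0.16)]^(1/0.3).
g^-0.16 = 0.27^-0.16 = 1.233
D / (0.008 × 1.233) = 291 / (9.864 × 10^-3) = 2.950 × 10^4
E = (2.950 × 10^4)^3.3333 = 7.930 × 10^14 J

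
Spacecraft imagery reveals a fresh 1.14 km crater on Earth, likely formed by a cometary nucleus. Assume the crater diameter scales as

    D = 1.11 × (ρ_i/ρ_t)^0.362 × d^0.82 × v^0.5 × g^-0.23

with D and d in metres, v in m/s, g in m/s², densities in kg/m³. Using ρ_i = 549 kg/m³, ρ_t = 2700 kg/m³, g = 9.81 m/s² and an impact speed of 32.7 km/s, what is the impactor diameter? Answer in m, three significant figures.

d ≈ 31.9 m

Rearranging for d: d = [D / (1.11 · (549/2700)^0.362 · 32700^0.5 · 9.81^-0.23)]^(1/0.82).
D = 1140 m.
(549/2700)^0.362 = 0.5618
32700^0.5 = 180.8
9.81^-0.23 = 0.5914
Denominator = 1.11 × 0.5618 × 180.8 × 0.5914 = 66.68
D / 66.68 = 1140 / 66.68 = 17.10
d = 17.10^(1/0.82) = 17.10^1.2195 = 31.89 m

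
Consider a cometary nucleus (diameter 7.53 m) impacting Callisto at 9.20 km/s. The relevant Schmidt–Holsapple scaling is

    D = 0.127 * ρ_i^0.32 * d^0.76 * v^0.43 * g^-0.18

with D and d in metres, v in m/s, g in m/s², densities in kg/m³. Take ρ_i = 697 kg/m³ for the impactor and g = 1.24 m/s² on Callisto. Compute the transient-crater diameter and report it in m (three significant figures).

D ≈ 233 m

In SI units: v = 9200 m/s.
ρ_i^0.32 = 697^0.32 = 8.125
d^0.76 = 7.53^0.76 = 4.638
v^0.43 = 9200^0.43 = 50.63
g^-0.18 = 1.24^-0.18 = 0.9620
D = 0.127 × 8.125 × 4.638 × 50.63 × 0.9620 = 233.1 m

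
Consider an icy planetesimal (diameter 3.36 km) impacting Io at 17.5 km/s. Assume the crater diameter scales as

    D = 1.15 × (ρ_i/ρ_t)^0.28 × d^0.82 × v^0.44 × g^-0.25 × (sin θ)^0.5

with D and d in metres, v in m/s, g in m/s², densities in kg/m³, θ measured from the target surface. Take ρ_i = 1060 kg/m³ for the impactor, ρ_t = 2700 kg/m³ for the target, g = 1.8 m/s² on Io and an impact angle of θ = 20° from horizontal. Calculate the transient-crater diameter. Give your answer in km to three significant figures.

In SI units: d = 3360 m, v = 17500 m/s.
(ρ_i/ρ_t)^0.28 = (1060/2700)^0.28 = 0.7697
d^0.82 = 3360^0.82 = 779.1
v^0.44 = 17500^0.44 = 73.61
g^-0.25 = 1.8^-0.25 = 0.8633
(sin 20°)^0.5 = 0.3420^0.5 = 0.5848
D = 1.15 × 0.7697 × 779.1 × 73.61 × 0.8633 × 0.5848 = 25628 m
   = 25.63 km

D ≈ 25.6 km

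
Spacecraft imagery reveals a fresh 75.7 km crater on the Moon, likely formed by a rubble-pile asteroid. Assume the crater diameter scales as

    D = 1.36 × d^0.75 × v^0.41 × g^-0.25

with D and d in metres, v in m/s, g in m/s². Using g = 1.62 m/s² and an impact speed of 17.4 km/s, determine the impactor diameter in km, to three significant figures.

Rearranging for d: d = [D / (1.36 · 17400^0.41 · 1.62^-0.25)]^(1/0.75).
D = 75700 m.
17400^0.41 = 54.78
1.62^-0.25 = 0.8864
Denominator = 1.36 × 54.78 × 0.8864 = 66.04
D / 66.04 = 75700 / 66.04 = 1146
d = 1146^(1/0.75) = 1146^1.3333 = 11990 m

d ≈ 12.0 km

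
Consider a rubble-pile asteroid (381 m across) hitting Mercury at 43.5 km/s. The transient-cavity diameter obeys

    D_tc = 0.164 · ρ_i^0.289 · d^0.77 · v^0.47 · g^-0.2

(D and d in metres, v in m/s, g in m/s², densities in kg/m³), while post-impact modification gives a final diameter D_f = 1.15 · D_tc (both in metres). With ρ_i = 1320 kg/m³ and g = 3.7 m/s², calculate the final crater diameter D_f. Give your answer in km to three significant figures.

v = 43500 m/s.
ρ_i^0.289 = 1320^0.289 = 7.977
d^0.77 = 381^0.77 = 97.12
v^0.47 = 43500^0.47 = 151.4
g^-0.2 = 3.7^-0.2 = 0.7698
D_tc = 0.164 × 7.977 × 97.12 × 151.4 × 0.7698 = 14810 m
D_f = 1.15 × 14810 = 17032 m
     = 17.03 km

D_f ≈ 17.0 km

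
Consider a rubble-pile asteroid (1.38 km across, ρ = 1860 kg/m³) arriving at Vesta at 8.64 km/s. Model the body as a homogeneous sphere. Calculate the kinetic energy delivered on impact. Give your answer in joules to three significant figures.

E ≈ 9.55 × 10^19 J

d = 1380 m; v = 8640 m/s.
Mass m = (π/6) ρ d³ = (π/6) × 1860 × (1380)³ = 2.559 × 10^12 kg
E = ½ m v² = 0.5 × 2.559 × 10^12 × (8640)² = 9.551 × 10^19 J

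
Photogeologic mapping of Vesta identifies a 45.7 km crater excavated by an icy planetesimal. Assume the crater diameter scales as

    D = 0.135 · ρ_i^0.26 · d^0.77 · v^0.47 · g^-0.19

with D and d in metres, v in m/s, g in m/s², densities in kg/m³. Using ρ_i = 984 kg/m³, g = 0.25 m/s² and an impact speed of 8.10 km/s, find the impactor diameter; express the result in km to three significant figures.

Rearranging for d: d = [D / (0.135 · 984^0.26 · 8100^0.47 · 0.25^-0.19)]^(1/0.77).
D = 45700 m.
984^0.26 = 6.000
8100^0.47 = 68.70
0.25^-0.19 = 1.301
Denominator = 0.135 × 6.000 × 68.70 × 1.301 = 72.40
D / 72.40 = 45700 / 72.40 = 631.2
d = 631.2^(1/0.77) = 631.2^1.2987 = 4331 m

d ≈ 4.33 km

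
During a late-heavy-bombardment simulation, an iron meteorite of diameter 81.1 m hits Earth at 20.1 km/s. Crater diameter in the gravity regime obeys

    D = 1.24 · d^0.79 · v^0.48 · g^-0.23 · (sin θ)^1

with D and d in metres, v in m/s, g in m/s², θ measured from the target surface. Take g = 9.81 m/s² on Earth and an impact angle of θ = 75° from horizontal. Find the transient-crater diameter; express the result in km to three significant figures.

In SI units: v = 20100 m/s.
d^0.79 = 81.1^0.79 = 32.22
v^0.48 = 20100^0.48 = 116.3
g^-0.23 = 9.81^-0.23 = 0.5914
(sin 75°)^1 = 0.9659^1 = 0.9659
D = 1.24 × 32.22 × 116.3 × 0.5914 × 0.9659 = 2654 m
   = 2.654 km

D ≈ 2.65 km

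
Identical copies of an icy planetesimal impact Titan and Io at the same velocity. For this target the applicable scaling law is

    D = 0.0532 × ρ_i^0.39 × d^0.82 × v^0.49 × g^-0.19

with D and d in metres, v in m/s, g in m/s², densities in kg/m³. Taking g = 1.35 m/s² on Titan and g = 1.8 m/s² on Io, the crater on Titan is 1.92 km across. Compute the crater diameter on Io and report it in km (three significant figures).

All impactor-dependent factors cancel in the ratio, leaving D_Io/D_Titan = (g_Io/g_Titan)^-0.19.
(1.8/1.35)^-0.19 = 1.333^-0.19 = 0.9469
D_Io = 0.9469 × 1.92 km = 1.82 km

D ≈ 1.82 km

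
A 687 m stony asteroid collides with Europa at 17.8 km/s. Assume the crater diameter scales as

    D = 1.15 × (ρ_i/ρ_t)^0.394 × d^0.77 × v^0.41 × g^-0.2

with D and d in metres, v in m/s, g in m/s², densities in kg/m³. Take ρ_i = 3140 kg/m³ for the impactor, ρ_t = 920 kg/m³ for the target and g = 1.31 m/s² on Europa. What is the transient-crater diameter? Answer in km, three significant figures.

D ≈ 14.9 km

In SI units: v = 17800 m/s.
(ρ_i/ρ_t)^0.394 = (3140/920)^0.394 = 1.622
d^0.77 = 687^0.77 = 152.9
v^0.41 = 17800^0.41 = 55.29
g^-0.2 = 1.31^-0.2 = 0.9474
D = 1.15 × 1.622 × 152.9 × 55.29 × 0.9474 = 14940 m
   = 14.94 km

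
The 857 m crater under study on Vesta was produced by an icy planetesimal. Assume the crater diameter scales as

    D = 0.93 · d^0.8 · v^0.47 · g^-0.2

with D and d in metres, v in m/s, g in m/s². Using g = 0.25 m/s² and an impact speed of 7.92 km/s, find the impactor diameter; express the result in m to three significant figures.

d ≈ 18.4 m

Rearranging for d: d = [D / (0.93 · 7920^0.47 · 0.25^-0.2)]^(1/0.8).
7920^0.47 = 67.98
0.25^-0.2 = 1.320
Denominator = 0.93 × 67.98 × 1.320 = 83.45
D / 83.45 = 857 / 83.45 = 10.27
d = 10.27^(1/0.8) = 10.27^1.25 = 18.38 m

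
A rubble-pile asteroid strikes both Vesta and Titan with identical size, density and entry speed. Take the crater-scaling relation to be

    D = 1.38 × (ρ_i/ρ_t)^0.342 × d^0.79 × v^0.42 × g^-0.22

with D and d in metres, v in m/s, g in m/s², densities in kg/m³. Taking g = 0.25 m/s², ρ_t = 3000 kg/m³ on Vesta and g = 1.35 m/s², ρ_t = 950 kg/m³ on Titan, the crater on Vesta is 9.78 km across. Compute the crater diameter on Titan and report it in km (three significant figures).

D ≈ 10.0 km

The impactor-only factors (d, v, ρ_i) cancel in the ratio, leaving D_Titan/D_Vesta = (g_Titan/g_Vesta)^-0.22 · (ρ_t,Vesta/ρ_t,Titan)^0.342.
(1.35/0.25)^-0.22 = 5.400^-0.22 = 0.6900
(3000/950)^0.342 = 3.158^0.342 = 1.482
Ratio = 0.6900 × 1.482 = 1.023
D_Titan = 1.023 × 9.78 km = 10.0 km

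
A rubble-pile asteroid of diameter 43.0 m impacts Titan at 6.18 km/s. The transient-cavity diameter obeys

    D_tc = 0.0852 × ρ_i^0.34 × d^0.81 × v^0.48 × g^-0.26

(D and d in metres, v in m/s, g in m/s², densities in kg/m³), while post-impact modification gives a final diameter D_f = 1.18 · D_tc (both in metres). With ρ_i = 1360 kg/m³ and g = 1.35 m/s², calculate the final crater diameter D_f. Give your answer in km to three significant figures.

v = 6180 m/s.
ρ_i^0.34 = 1360^0.34 = 11.63
d^0.81 = 43^0.81 = 21.04
v^0.48 = 6180^0.48 = 66.02
g^-0.26 = 1.35^-0.26 = 0.9249
D_tc = 0.0852 × 11.63 × 21.04 × 66.02 × 0.9249 = 1273 m
D_f = 1.18 × 1273 = 1502 m
     = 1.502 km

D_f ≈ 1.50 km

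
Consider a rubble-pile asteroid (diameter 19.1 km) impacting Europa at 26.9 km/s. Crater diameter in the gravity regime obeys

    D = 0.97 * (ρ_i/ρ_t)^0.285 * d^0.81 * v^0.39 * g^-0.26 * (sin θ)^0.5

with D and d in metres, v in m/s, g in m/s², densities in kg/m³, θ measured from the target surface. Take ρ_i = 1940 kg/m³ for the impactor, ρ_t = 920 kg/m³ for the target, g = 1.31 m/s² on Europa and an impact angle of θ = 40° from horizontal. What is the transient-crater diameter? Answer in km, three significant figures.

D ≈ 141 km

In SI units: d = 19100 m, v = 26900 m/s.
(ρ_i/ρ_t)^0.285 = (1940/920)^0.285 = 1.237
d^0.81 = 19100^0.81 = 2935
v^0.39 = 26900^0.39 = 53.41
g^-0.26 = 1.31^-0.26 = 0.9322
(sin 40°)^0.5 = 0.6428^0.5 = 0.8017
D = 0.97 × 1.237 × 2935 × 53.41 × 0.9322 × 0.8017 = 1.406 × 10^5 m
   = 140.6 km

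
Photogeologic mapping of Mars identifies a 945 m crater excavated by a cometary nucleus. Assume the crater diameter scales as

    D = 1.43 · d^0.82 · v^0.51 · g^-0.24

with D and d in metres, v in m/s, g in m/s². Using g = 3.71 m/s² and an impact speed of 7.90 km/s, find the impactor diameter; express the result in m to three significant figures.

d ≈ 15.2 m

Rearranging for d: d = [D / (1.43 · 7900^0.51 · 3.71^-0.24)]^(1/0.82).
7900^0.51 = 97.23
3.71^-0.24 = 0.7300
Denominator = 1.43 × 97.23 × 0.7300 = 101.5
D / 101.5 = 945 / 101.5 = 9.310
d = 9.310^(1/0.82) = 9.310^1.2195 = 15.19 m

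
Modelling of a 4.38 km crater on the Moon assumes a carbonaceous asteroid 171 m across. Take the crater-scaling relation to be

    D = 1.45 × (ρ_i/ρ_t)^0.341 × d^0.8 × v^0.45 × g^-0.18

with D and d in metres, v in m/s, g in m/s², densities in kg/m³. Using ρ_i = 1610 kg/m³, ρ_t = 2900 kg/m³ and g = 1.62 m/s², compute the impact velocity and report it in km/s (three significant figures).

v ≈ 11.0 km/s

Rearranging for v: v = [D / (1.45 · (1610/2900)^0.341 · 171^0.8 · 1.62^-0.18)]^(1/0.45).
D = 4380 m.
(1610/2900)^0.341 = 0.8182
171^0.8 = 61.15
1.62^-0.18 = 0.9168
Denominator = 1.45 × 0.8182 × 61.15 × 0.9168 = 66.51
D / 66.51 = 4380 / 66.51 = 65.85
v = 65.85^(1/0.45) = 65.85^2.2222 = 10995 m/s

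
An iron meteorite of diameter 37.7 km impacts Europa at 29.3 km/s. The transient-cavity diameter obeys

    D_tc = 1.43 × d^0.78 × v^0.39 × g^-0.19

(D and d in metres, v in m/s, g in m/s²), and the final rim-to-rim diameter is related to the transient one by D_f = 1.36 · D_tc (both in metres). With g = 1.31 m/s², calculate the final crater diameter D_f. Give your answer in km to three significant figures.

In SI: d = 37700 m, v = 29300 m/s.
d^0.78 = 37700^0.78 = 3711
v^0.39 = 29300^0.39 = 55.22
g^-0.19 = 1.31^-0.19 = 0.9500
D_tc = 1.43 × 3711 × 55.22 × 0.9500 = 2.784 × 10^5 m
D_f = 1.36 × 2.784 × 10^5 = 3.786 × 10^5 m
     = 378.6 km

D_f ≈ 379 km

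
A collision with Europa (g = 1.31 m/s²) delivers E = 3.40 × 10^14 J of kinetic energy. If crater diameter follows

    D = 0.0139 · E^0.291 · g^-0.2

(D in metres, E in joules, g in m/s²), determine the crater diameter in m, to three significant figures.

E^0.291 = (3.40 × 10^14)^0.291 = 1.693 × 10^4
g^-0.2 = 1.31^-0.2 = 0.9474
D = 0.0139 × 1.693 × 10^4 × 0.9474 = 222.9 m

D ≈ 223 m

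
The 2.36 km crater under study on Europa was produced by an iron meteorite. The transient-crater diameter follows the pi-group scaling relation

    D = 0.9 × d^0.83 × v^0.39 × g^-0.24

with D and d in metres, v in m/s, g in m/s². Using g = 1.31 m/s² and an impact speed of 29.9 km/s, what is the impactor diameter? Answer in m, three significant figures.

Rearranging for d: d = [D / (0.9 · 29900^0.39 · 1.31^-0.24)]^(1/0.83).
D = 2360 m.
29900^0.39 = 55.66
1.31^-0.24 = 0.9372
Denominator = 0.9 × 55.66 × 0.9372 = 46.95
D / 46.95 = 2360 / 46.95 = 50.27
d = 50.27^(1/0.83) = 50.27^1.2048 = 112.1 m

d ≈ 112 m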